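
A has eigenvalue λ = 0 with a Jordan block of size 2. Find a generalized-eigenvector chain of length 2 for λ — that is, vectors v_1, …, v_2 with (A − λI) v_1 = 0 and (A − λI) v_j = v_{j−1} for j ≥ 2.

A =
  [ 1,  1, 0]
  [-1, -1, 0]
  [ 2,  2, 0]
A Jordan chain for λ = 0 of length 2:
v_1 = (1, -1, 2)ᵀ
v_2 = (1, 0, 0)ᵀ

Let N = A − (0)·I. We want v_2 with N^2 v_2 = 0 but N^1 v_2 ≠ 0; then v_{j-1} := N · v_j for j = 2, …, 2.

Pick v_2 = (1, 0, 0)ᵀ.
Then v_1 = N · v_2 = (1, -1, 2)ᵀ.

Sanity check: (A − (0)·I) v_1 = (0, 0, 0)ᵀ = 0. ✓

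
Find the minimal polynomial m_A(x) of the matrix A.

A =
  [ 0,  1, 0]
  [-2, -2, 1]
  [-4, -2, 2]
x^3

The characteristic polynomial is χ_A(x) = x^3, so the eigenvalues are known. The minimal polynomial is
  m_A(x) = Π_λ (x − λ)^{k_λ}
where k_λ is the size of the *largest* Jordan block for λ (equivalently, the smallest k with (A − λI)^k v = 0 for every generalised eigenvector v of λ).

  λ = 0: largest Jordan block has size 3, contributing (x − 0)^3

So m_A(x) = x^3 = x^3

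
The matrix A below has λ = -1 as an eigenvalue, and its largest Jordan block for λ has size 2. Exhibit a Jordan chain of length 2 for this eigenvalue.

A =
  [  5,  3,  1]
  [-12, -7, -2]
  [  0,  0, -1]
A Jordan chain for λ = -1 of length 2:
v_1 = (6, -12, 0)ᵀ
v_2 = (1, 0, 0)ᵀ

Let N = A − (-1)·I. We want v_2 with N^2 v_2 = 0 but N^1 v_2 ≠ 0; then v_{j-1} := N · v_j for j = 2, …, 2.

Pick v_2 = (1, 0, 0)ᵀ.
Then v_1 = N · v_2 = (6, -12, 0)ᵀ.

Sanity check: (A − (-1)·I) v_1 = (0, 0, 0)ᵀ = 0. ✓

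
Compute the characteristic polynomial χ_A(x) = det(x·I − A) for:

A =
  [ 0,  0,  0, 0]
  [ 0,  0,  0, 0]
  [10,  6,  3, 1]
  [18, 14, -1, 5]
x^4 - 8*x^3 + 16*x^2

Expanding det(x·I − A) (e.g. by cofactor expansion or by noting that A is similar to its Jordan form J, which has the same characteristic polynomial as A) gives
  χ_A(x) = x^4 - 8*x^3 + 16*x^2
which factors as x^2*(x - 4)^2. The eigenvalues (with algebraic multiplicities) are λ = 0 with multiplicity 2, λ = 4 with multiplicity 2.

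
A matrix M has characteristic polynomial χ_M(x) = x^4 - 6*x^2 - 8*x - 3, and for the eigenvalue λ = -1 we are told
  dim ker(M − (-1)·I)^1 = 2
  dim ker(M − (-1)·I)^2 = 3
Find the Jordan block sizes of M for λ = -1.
Block sizes for λ = -1: [2, 1]

From the dimensions of kernels of powers, the number of Jordan blocks of size at least j is d_j − d_{j−1} where d_j = dim ker(N^j) (with d_0 = 0). Computing the differences gives [2, 1].
The number of blocks of size exactly k is (#blocks of size ≥ k) − (#blocks of size ≥ k + 1), so the partition is: 1 block(s) of size 1, 1 block(s) of size 2.
In nonincreasing order the block sizes are [2, 1].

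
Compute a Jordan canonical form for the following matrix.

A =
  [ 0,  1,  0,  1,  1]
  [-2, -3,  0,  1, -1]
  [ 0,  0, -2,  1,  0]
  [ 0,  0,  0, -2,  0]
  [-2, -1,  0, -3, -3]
J_2(-2) ⊕ J_2(-2) ⊕ J_1(-2)

The characteristic polynomial is
  det(x·I − A) = x^5 + 10*x^4 + 40*x^3 + 80*x^2 + 80*x + 32 = (x + 2)^5

Eigenvalues and multiplicities (the geometric multiplicity of λ is n − rank(A − λI), which equals the number of Jordan blocks for λ):
  λ = -2: algebraic multiplicity = 5, geometric multiplicity = 3

Determining the block sizes for each eigenvalue:
  λ = -2: with am = 5 and gm = 3, the partition is not yet determined (e.g. several partitions of 5 into 3 parts exist). Let N = A − (-2)·I. Computing rank(N^1) = 2, rank(N^2) = 0; the number of blocks of size ≥ j is rank(N^{j−1}) − rank(N^j), giving [3, 2]. So we have 2 block(s) of size 2, 1 block(s) of size 1 → block sizes [2, 2, 1]

Assembling the blocks gives a Jordan form
J =
  [-2,  1,  0,  0,  0]
  [ 0, -2,  0,  0,  0]
  [ 0,  0, -2,  1,  0]
  [ 0,  0,  0, -2,  0]
  [ 0,  0,  0,  0, -2]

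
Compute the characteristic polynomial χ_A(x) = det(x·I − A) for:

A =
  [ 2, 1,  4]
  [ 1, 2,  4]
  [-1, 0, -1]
x^3 - 3*x^2 + 3*x - 1

Expanding det(x·I − A) (e.g. by cofactor expansion or by noting that A is similar to its Jordan form J, which has the same characteristic polynomial as A) gives
  χ_A(x) = x^3 - 3*x^2 + 3*x - 1
which factors as (x - 1)^3. The eigenvalues (with algebraic multiplicities) are λ = 1 with multiplicity 3.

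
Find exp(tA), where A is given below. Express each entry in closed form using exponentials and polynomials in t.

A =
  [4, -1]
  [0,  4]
e^{tA} =
  [exp(4*t), -t*exp(4*t)]
  [0, exp(4*t)]

Strategy: write A = P · J · P⁻¹ where J is a Jordan canonical form, so e^{tA} = P · e^{tJ} · P⁻¹, and e^{tJ} can be computed block-by-block.

A has Jordan form
J =
  [4, 1]
  [0, 4]
(up to reordering of blocks).

Per-block formulas:
  For a 2×2 Jordan block J_2(4): exp(t · J_2(4)) = e^(4t)·(I + t·N), where N is the 2×2 nilpotent shift.

After assembling e^{tJ} and conjugating by P, we get:

e^{tA} =
  [exp(4*t), -t*exp(4*t)]
  [0, exp(4*t)]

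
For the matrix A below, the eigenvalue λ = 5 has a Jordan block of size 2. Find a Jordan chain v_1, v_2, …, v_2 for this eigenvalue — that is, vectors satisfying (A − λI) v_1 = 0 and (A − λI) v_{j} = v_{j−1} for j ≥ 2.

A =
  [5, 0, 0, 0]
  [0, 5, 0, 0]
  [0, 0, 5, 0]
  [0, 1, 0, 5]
A Jordan chain for λ = 5 of length 2:
v_1 = (0, 0, 0, 1)ᵀ
v_2 = (0, 1, 0, 0)ᵀ

Let N = A − (5)·I. We want v_2 with N^2 v_2 = 0 but N^1 v_2 ≠ 0; then v_{j-1} := N · v_j for j = 2, …, 2.

Pick v_2 = (0, 1, 0, 0)ᵀ.
Then v_1 = N · v_2 = (0, 0, 0, 1)ᵀ.

Sanity check: (A − (5)·I) v_1 = (0, 0, 0, 0)ᵀ = 0. ✓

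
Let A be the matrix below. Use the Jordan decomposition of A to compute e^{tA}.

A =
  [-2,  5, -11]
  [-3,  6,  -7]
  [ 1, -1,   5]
e^{tA} =
  [-t^2*exp(3*t)/2 - 5*t*exp(3*t) + exp(3*t), t^2*exp(3*t)/2 + 5*t*exp(3*t), -t^2*exp(3*t) - 11*t*exp(3*t)]
  [-t^2*exp(3*t)/2 - 3*t*exp(3*t), t^2*exp(3*t)/2 + 3*t*exp(3*t) + exp(3*t), -t^2*exp(3*t) - 7*t*exp(3*t)]
  [t*exp(3*t), -t*exp(3*t), 2*t*exp(3*t) + exp(3*t)]

Strategy: write A = P · J · P⁻¹ where J is a Jordan canonical form, so e^{tA} = P · e^{tJ} · P⁻¹, and e^{tJ} can be computed block-by-block.

A has Jordan form
J =
  [3, 1, 0]
  [0, 3, 1]
  [0, 0, 3]
(up to reordering of blocks).

Per-block formulas:
  For a 3×3 Jordan block J_3(3): exp(t · J_3(3)) = e^(3t)·(I + t·N + (t^2/2)·N^2), where N is the 3×3 nilpotent shift.

After assembling e^{tJ} and conjugating by P, we get:

e^{tA} =
  [-t^2*exp(3*t)/2 - 5*t*exp(3*t) + exp(3*t), t^2*exp(3*t)/2 + 5*t*exp(3*t), -t^2*exp(3*t) - 11*t*exp(3*t)]
  [-t^2*exp(3*t)/2 - 3*t*exp(3*t), t^2*exp(3*t)/2 + 3*t*exp(3*t) + exp(3*t), -t^2*exp(3*t) - 7*t*exp(3*t)]
  [t*exp(3*t), -t*exp(3*t), 2*t*exp(3*t) + exp(3*t)]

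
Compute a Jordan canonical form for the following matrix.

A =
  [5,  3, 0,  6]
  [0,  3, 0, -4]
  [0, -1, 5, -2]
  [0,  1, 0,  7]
J_2(5) ⊕ J_1(5) ⊕ J_1(5)

The characteristic polynomial is
  det(x·I − A) = x^4 - 20*x^3 + 150*x^2 - 500*x + 625 = (x - 5)^4

Eigenvalues and multiplicities (the geometric multiplicity of λ is n − rank(A − λI), which equals the number of Jordan blocks for λ):
  λ = 5: algebraic multiplicity = 4, geometric multiplicity = 3

Determining the block sizes for each eigenvalue:
  λ = 5: 3 blocks summing to 4 forces exactly one block of size 2 and the rest size 1 → block sizes [2, 1, 1]

Assembling the blocks gives a Jordan form
J =
  [5, 1, 0, 0]
  [0, 5, 0, 0]
  [0, 0, 5, 0]
  [0, 0, 0, 5]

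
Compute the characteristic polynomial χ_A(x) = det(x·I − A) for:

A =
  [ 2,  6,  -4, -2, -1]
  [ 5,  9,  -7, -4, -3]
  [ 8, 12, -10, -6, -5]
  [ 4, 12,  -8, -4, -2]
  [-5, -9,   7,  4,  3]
x^5

Expanding det(x·I − A) (e.g. by cofactor expansion or by noting that A is similar to its Jordan form J, which has the same characteristic polynomial as A) gives
  χ_A(x) = x^5
which factors as x^5. The eigenvalues (with algebraic multiplicities) are λ = 0 with multiplicity 5.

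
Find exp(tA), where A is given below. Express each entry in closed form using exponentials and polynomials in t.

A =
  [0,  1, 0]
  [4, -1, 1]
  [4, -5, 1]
e^{tA} =
  [2*t^2 + 1, -t^2/2 + t, t^2/2]
  [4*t, 1 - t, t]
  [-8*t^2 + 4*t, 2*t^2 - 5*t, -2*t^2 + t + 1]

Strategy: write A = P · J · P⁻¹ where J is a Jordan canonical form, so e^{tA} = P · e^{tJ} · P⁻¹, and e^{tJ} can be computed block-by-block.

A has Jordan form
J =
  [0, 1, 0]
  [0, 0, 1]
  [0, 0, 0]
(up to reordering of blocks).

Per-block formulas:
  For a 3×3 Jordan block J_3(0): exp(t · J_3(0)) = e^(0t)·(I + t·N + (t^2/2)·N^2), where N is the 3×3 nilpotent shift.

After assembling e^{tJ} and conjugating by P, we get:

e^{tA} =
  [2*t^2 + 1, -t^2/2 + t, t^2/2]
  [4*t, 1 - t, t]
  [-8*t^2 + 4*t, 2*t^2 - 5*t, -2*t^2 + t + 1]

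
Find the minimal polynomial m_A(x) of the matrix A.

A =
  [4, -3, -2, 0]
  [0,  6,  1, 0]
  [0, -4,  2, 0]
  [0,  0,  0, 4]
x^3 - 12*x^2 + 48*x - 64

The characteristic polynomial is χ_A(x) = (x - 4)^4, so the eigenvalues are known. The minimal polynomial is
  m_A(x) = Π_λ (x − λ)^{k_λ}
where k_λ is the size of the *largest* Jordan block for λ (equivalently, the smallest k with (A − λI)^k v = 0 for every generalised eigenvector v of λ).

  λ = 4: largest Jordan block has size 3, contributing (x − 4)^3

So m_A(x) = (x - 4)^3 = x^3 - 12*x^2 + 48*x - 64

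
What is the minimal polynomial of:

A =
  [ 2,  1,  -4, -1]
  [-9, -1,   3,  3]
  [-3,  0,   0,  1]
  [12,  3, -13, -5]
x^2 + 2*x + 1

The characteristic polynomial is χ_A(x) = (x + 1)^4, so the eigenvalues are known. The minimal polynomial is
  m_A(x) = Π_λ (x − λ)^{k_λ}
where k_λ is the size of the *largest* Jordan block for λ (equivalently, the smallest k with (A − λI)^k v = 0 for every generalised eigenvector v of λ).

  λ = -1: largest Jordan block has size 2, contributing (x + 1)^2

So m_A(x) = (x + 1)^2 = x^2 + 2*x + 1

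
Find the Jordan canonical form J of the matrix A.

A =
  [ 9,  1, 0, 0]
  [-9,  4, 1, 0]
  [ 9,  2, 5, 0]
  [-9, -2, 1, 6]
J_3(6) ⊕ J_1(6)

The characteristic polynomial is
  det(x·I − A) = x^4 - 24*x^3 + 216*x^2 - 864*x + 1296 = (x - 6)^4

Eigenvalues and multiplicities (the geometric multiplicity of λ is n − rank(A − λI), which equals the number of Jordan blocks for λ):
  λ = 6: algebraic multiplicity = 4, geometric multiplicity = 2

Determining the block sizes for each eigenvalue:
  λ = 6: with am = 4 and gm = 2, the partition is not yet determined (e.g. several partitions of 4 into 2 parts exist). Let N = A − (6)·I. Computing rank(N^1) = 2, rank(N^2) = 1, rank(N^3) = 0; the number of blocks of size ≥ j is rank(N^{j−1}) − rank(N^j), giving [2, 1, 1]. So we have 1 block(s) of size 3, 1 block(s) of size 1 → block sizes [3, 1]

Assembling the blocks gives a Jordan form
J =
  [6, 1, 0, 0]
  [0, 6, 1, 0]
  [0, 0, 6, 0]
  [0, 0, 0, 6]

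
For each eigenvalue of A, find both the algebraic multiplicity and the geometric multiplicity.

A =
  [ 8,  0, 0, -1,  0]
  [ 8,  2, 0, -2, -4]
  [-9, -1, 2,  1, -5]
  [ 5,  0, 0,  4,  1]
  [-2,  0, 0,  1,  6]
λ = 2: alg = 2, geom = 1; λ = 6: alg = 3, geom = 1

Step 1 — factor the characteristic polynomial to read off the algebraic multiplicities:
  χ_A(x) = (x - 6)^3*(x - 2)^2

Step 2 — compute geometric multiplicities via the rank-nullity identity g(λ) = n − rank(A − λI):
  rank(A − (2)·I) = 4, so dim ker(A − (2)·I) = n − 4 = 1
  rank(A − (6)·I) = 4, so dim ker(A − (6)·I) = n − 4 = 1

Summary:
  λ = 2: algebraic multiplicity = 2, geometric multiplicity = 1
  λ = 6: algebraic multiplicity = 3, geometric multiplicity = 1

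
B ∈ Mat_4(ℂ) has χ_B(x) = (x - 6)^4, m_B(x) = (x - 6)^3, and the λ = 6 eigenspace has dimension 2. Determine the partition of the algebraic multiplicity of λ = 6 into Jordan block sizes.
Block sizes for λ = 6: [3, 1]

Step 1 — from the characteristic polynomial, algebraic multiplicity of λ = 6 is 4. From dim ker(B − (6)·I) = 2, there are exactly 2 Jordan blocks for λ = 6.
Step 2 — from the minimal polynomial, the factor (x − 6)^3 tells us the largest block for λ = 6 has size 3.
Step 3 — with total size 4, 2 blocks, and largest block 3, the block sizes (in nonincreasing order) are [3, 1].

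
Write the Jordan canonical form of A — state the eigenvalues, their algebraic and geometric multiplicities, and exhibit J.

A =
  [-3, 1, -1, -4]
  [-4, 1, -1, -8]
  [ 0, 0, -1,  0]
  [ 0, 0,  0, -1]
J_3(-1) ⊕ J_1(-1)

The characteristic polynomial is
  det(x·I − A) = x^4 + 4*x^3 + 6*x^2 + 4*x + 1 = (x + 1)^4

Eigenvalues and multiplicities (the geometric multiplicity of λ is n − rank(A − λI), which equals the number of Jordan blocks for λ):
  λ = -1: algebraic multiplicity = 4, geometric multiplicity = 2

Determining the block sizes for each eigenvalue:
  λ = -1: with am = 4 and gm = 2, the partition is not yet determined (e.g. several partitions of 4 into 2 parts exist). Let N = A − (-1)·I. Computing rank(N^1) = 2, rank(N^2) = 1, rank(N^3) = 0; the number of blocks of size ≥ j is rank(N^{j−1}) − rank(N^j), giving [2, 1, 1]. So we have 1 block(s) of size 3, 1 block(s) of size 1 → block sizes [3, 1]

Assembling the blocks gives a Jordan form
J =
  [-1,  1,  0,  0]
  [ 0, -1,  1,  0]
  [ 0,  0, -1,  0]
  [ 0,  0,  0, -1]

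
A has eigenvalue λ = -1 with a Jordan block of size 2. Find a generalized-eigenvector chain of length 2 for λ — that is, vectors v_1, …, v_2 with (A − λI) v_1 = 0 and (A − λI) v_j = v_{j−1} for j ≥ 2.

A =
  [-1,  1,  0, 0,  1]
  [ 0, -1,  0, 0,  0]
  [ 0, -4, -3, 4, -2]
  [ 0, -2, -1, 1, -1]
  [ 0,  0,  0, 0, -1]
A Jordan chain for λ = -1 of length 2:
v_1 = (1, 0, -4, -2, 0)ᵀ
v_2 = (0, 1, 0, 0, 0)ᵀ

Let N = A − (-1)·I. We want v_2 with N^2 v_2 = 0 but N^1 v_2 ≠ 0; then v_{j-1} := N · v_j for j = 2, …, 2.

Pick v_2 = (0, 1, 0, 0, 0)ᵀ.
Then v_1 = N · v_2 = (1, 0, -4, -2, 0)ᵀ.

Sanity check: (A − (-1)·I) v_1 = (0, 0, 0, 0, 0)ᵀ = 0. ✓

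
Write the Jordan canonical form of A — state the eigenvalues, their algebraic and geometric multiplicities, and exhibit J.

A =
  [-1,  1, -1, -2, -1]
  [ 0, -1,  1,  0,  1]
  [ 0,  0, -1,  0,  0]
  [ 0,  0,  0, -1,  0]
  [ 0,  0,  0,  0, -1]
J_3(-1) ⊕ J_1(-1) ⊕ J_1(-1)

The characteristic polynomial is
  det(x·I − A) = x^5 + 5*x^4 + 10*x^3 + 10*x^2 + 5*x + 1 = (x + 1)^5

Eigenvalues and multiplicities (the geometric multiplicity of λ is n − rank(A − λI), which equals the number of Jordan blocks for λ):
  λ = -1: algebraic multiplicity = 5, geometric multiplicity = 3

Determining the block sizes for each eigenvalue:
  λ = -1: with am = 5 and gm = 3, the partition is not yet determined (e.g. several partitions of 5 into 3 parts exist). Let N = A − (-1)·I. Computing rank(N^1) = 2, rank(N^2) = 1, rank(N^3) = 0; the number of blocks of size ≥ j is rank(N^{j−1}) − rank(N^j), giving [3, 1, 1]. So we have 1 block(s) of size 3, 2 block(s) of size 1 → block sizes [3, 1, 1]

Assembling the blocks gives a Jordan form
J =
  [-1,  1,  0,  0,  0]
  [ 0, -1,  1,  0,  0]
  [ 0,  0, -1,  0,  0]
  [ 0,  0,  0, -1,  0]
  [ 0,  0,  0,  0, -1]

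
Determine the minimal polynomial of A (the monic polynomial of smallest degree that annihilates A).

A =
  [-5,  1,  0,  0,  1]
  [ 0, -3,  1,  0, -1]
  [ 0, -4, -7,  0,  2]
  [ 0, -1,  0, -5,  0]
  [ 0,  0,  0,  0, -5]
x^3 + 15*x^2 + 75*x + 125

The characteristic polynomial is χ_A(x) = (x + 5)^5, so the eigenvalues are known. The minimal polynomial is
  m_A(x) = Π_λ (x − λ)^{k_λ}
where k_λ is the size of the *largest* Jordan block for λ (equivalently, the smallest k with (A − λI)^k v = 0 for every generalised eigenvector v of λ).

  λ = -5: largest Jordan block has size 3, contributing (x + 5)^3

So m_A(x) = (x + 5)^3 = x^3 + 15*x^2 + 75*x + 125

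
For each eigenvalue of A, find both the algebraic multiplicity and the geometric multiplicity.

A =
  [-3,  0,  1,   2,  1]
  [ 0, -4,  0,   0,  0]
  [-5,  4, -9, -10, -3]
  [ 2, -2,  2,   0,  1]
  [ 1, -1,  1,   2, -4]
λ = -4: alg = 5, geom = 2

Step 1 — factor the characteristic polynomial to read off the algebraic multiplicities:
  χ_A(x) = (x + 4)^5

Step 2 — compute geometric multiplicities via the rank-nullity identity g(λ) = n − rank(A − λI):
  rank(A − (-4)·I) = 3, so dim ker(A − (-4)·I) = n − 3 = 2

Summary:
  λ = -4: algebraic multiplicity = 5, geometric multiplicity = 2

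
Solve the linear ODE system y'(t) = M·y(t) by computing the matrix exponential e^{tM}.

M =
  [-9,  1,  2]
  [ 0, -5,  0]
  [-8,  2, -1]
e^{tM} =
  [-4*t*exp(-5*t) + exp(-5*t), t*exp(-5*t), 2*t*exp(-5*t)]
  [0, exp(-5*t), 0]
  [-8*t*exp(-5*t), 2*t*exp(-5*t), 4*t*exp(-5*t) + exp(-5*t)]

Strategy: write M = P · J · P⁻¹ where J is a Jordan canonical form, so e^{tM} = P · e^{tJ} · P⁻¹, and e^{tJ} can be computed block-by-block.

M has Jordan form
J =
  [-5,  1,  0]
  [ 0, -5,  0]
  [ 0,  0, -5]
(up to reordering of blocks).

Per-block formulas:
  For a 2×2 Jordan block J_2(-5): exp(t · J_2(-5)) = e^(-5t)·(I + t·N), where N is the 2×2 nilpotent shift.
  For a 1×1 block at λ = -5: exp(t · [-5]) = [e^(-5t)].

After assembling e^{tJ} and conjugating by P, we get:

e^{tM} =
  [-4*t*exp(-5*t) + exp(-5*t), t*exp(-5*t), 2*t*exp(-5*t)]
  [0, exp(-5*t), 0]
  [-8*t*exp(-5*t), 2*t*exp(-5*t), 4*t*exp(-5*t) + exp(-5*t)]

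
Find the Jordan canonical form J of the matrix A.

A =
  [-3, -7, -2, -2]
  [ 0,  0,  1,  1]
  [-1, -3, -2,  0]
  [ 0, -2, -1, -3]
J_3(-2) ⊕ J_1(-2)

The characteristic polynomial is
  det(x·I − A) = x^4 + 8*x^3 + 24*x^2 + 32*x + 16 = (x + 2)^4

Eigenvalues and multiplicities (the geometric multiplicity of λ is n − rank(A − λI), which equals the number of Jordan blocks for λ):
  λ = -2: algebraic multiplicity = 4, geometric multiplicity = 2

Determining the block sizes for each eigenvalue:
  λ = -2: with am = 4 and gm = 2, the partition is not yet determined (e.g. several partitions of 4 into 2 parts exist). Let N = A − (-2)·I. Computing rank(N^1) = 2, rank(N^2) = 1, rank(N^3) = 0; the number of blocks of size ≥ j is rank(N^{j−1}) − rank(N^j), giving [2, 1, 1]. So we have 1 block(s) of size 3, 1 block(s) of size 1 → block sizes [3, 1]

Assembling the blocks gives a Jordan form
J =
  [-2,  1,  0,  0]
  [ 0, -2,  1,  0]
  [ 0,  0, -2,  0]
  [ 0,  0,  0, -2]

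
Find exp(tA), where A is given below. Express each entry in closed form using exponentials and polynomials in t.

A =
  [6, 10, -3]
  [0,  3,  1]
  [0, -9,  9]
e^{tA} =
  [exp(6*t), -3*t^2*exp(6*t)/2 + 10*t*exp(6*t), t^2*exp(6*t)/2 - 3*t*exp(6*t)]
  [0, -3*t*exp(6*t) + exp(6*t), t*exp(6*t)]
  [0, -9*t*exp(6*t), 3*t*exp(6*t) + exp(6*t)]

Strategy: write A = P · J · P⁻¹ where J is a Jordan canonical form, so e^{tA} = P · e^{tJ} · P⁻¹, and e^{tJ} can be computed block-by-block.

A has Jordan form
J =
  [6, 1, 0]
  [0, 6, 1]
  [0, 0, 6]
(up to reordering of blocks).

Per-block formulas:
  For a 3×3 Jordan block J_3(6): exp(t · J_3(6)) = e^(6t)·(I + t·N + (t^2/2)·N^2), where N is the 3×3 nilpotent shift.

After assembling e^{tJ} and conjugating by P, we get:

e^{tA} =
  [exp(6*t), -3*t^2*exp(6*t)/2 + 10*t*exp(6*t), t^2*exp(6*t)/2 - 3*t*exp(6*t)]
  [0, -3*t*exp(6*t) + exp(6*t), t*exp(6*t)]
  [0, -9*t*exp(6*t), 3*t*exp(6*t) + exp(6*t)]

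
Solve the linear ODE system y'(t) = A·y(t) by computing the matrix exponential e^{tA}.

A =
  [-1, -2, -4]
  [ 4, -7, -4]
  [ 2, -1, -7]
e^{tA} =
  [4*t*exp(-5*t) + exp(-5*t), -2*t*exp(-5*t), -4*t*exp(-5*t)]
  [4*t*exp(-5*t), -2*t*exp(-5*t) + exp(-5*t), -4*t*exp(-5*t)]
  [2*t*exp(-5*t), -t*exp(-5*t), -2*t*exp(-5*t) + exp(-5*t)]

Strategy: write A = P · J · P⁻¹ where J is a Jordan canonical form, so e^{tA} = P · e^{tJ} · P⁻¹, and e^{tJ} can be computed block-by-block.

A has Jordan form
J =
  [-5,  1,  0]
  [ 0, -5,  0]
  [ 0,  0, -5]
(up to reordering of blocks).

Per-block formulas:
  For a 2×2 Jordan block J_2(-5): exp(t · J_2(-5)) = e^(-5t)·(I + t·N), where N is the 2×2 nilpotent shift.
  For a 1×1 block at λ = -5: exp(t · [-5]) = [e^(-5t)].

After assembling e^{tJ} and conjugating by P, we get:

e^{tA} =
  [4*t*exp(-5*t) + exp(-5*t), -2*t*exp(-5*t), -4*t*exp(-5*t)]
  [4*t*exp(-5*t), -2*t*exp(-5*t) + exp(-5*t), -4*t*exp(-5*t)]
  [2*t*exp(-5*t), -t*exp(-5*t), -2*t*exp(-5*t) + exp(-5*t)]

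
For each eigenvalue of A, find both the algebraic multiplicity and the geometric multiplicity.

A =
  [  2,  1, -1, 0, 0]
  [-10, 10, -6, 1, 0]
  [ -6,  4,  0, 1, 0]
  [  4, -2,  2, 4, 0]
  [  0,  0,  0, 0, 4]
λ = 4: alg = 5, geom = 3

Step 1 — factor the characteristic polynomial to read off the algebraic multiplicities:
  χ_A(x) = (x - 4)^5

Step 2 — compute geometric multiplicities via the rank-nullity identity g(λ) = n − rank(A − λI):
  rank(A − (4)·I) = 2, so dim ker(A − (4)·I) = n − 2 = 3

Summary:
  λ = 4: algebraic multiplicity = 5, geometric multiplicity = 3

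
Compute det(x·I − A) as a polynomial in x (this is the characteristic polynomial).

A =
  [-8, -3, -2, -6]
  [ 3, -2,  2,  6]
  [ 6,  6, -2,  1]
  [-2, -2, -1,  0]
x^4 + 12*x^3 + 46*x^2 + 60*x + 25

Expanding det(x·I − A) (e.g. by cofactor expansion or by noting that A is similar to its Jordan form J, which has the same characteristic polynomial as A) gives
  χ_A(x) = x^4 + 12*x^3 + 46*x^2 + 60*x + 25
which factors as (x + 1)^2*(x + 5)^2. The eigenvalues (with algebraic multiplicities) are λ = -5 with multiplicity 2, λ = -1 with multiplicity 2.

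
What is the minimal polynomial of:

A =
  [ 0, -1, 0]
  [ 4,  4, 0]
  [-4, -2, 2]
x^2 - 4*x + 4

The characteristic polynomial is χ_A(x) = (x - 2)^3, so the eigenvalues are known. The minimal polynomial is
  m_A(x) = Π_λ (x − λ)^{k_λ}
where k_λ is the size of the *largest* Jordan block for λ (equivalently, the smallest k with (A − λI)^k v = 0 for every generalised eigenvector v of λ).

  λ = 2: largest Jordan block has size 2, contributing (x − 2)^2

So m_A(x) = (x - 2)^2 = x^2 - 4*x + 4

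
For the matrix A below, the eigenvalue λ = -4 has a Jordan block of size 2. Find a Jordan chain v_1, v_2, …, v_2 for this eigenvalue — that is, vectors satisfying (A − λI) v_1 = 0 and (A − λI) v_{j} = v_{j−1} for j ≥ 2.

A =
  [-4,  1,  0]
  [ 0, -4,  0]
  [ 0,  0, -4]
A Jordan chain for λ = -4 of length 2:
v_1 = (1, 0, 0)ᵀ
v_2 = (0, 1, 0)ᵀ

Let N = A − (-4)·I. We want v_2 with N^2 v_2 = 0 but N^1 v_2 ≠ 0; then v_{j-1} := N · v_j for j = 2, …, 2.

Pick v_2 = (0, 1, 0)ᵀ.
Then v_1 = N · v_2 = (1, 0, 0)ᵀ.

Sanity check: (A − (-4)·I) v_1 = (0, 0, 0)ᵀ = 0. ✓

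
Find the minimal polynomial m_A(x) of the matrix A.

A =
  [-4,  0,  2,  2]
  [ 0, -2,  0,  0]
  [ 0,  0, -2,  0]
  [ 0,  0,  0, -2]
x^2 + 6*x + 8

The characteristic polynomial is χ_A(x) = (x + 2)^3*(x + 4), so the eigenvalues are known. The minimal polynomial is
  m_A(x) = Π_λ (x − λ)^{k_λ}
where k_λ is the size of the *largest* Jordan block for λ (equivalently, the smallest k with (A − λI)^k v = 0 for every generalised eigenvector v of λ).

  λ = -4: largest Jordan block has size 1, contributing (x + 4)
  λ = -2: largest Jordan block has size 1, contributing (x + 2)

So m_A(x) = (x + 2)*(x + 4) = x^2 + 6*x + 8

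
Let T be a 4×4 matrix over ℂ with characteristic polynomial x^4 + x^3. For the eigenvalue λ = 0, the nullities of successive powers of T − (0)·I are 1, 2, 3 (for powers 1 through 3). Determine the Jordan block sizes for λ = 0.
Block sizes for λ = 0: [3]

From the dimensions of kernels of powers, the number of Jordan blocks of size at least j is d_j − d_{j−1} where d_j = dim ker(N^j) (with d_0 = 0). Computing the differences gives [1, 1, 1].
The number of blocks of size exactly k is (#blocks of size ≥ k) − (#blocks of size ≥ k + 1), so the partition is: 1 block(s) of size 3.
In nonincreasing order the block sizes are [3].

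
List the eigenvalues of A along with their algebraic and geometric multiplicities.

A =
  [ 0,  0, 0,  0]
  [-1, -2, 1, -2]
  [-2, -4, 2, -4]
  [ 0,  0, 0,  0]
λ = 0: alg = 4, geom = 3

Step 1 — factor the characteristic polynomial to read off the algebraic multiplicities:
  χ_A(x) = x^4

Step 2 — compute geometric multiplicities via the rank-nullity identity g(λ) = n − rank(A − λI):
  rank(A − (0)·I) = 1, so dim ker(A − (0)·I) = n − 1 = 3

Summary:
  λ = 0: algebraic multiplicity = 4, geometric multiplicity = 3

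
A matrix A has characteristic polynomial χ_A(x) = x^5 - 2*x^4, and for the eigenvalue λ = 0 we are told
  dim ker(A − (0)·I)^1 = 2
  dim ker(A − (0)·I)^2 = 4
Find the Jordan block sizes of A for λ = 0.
Block sizes for λ = 0: [2, 2]

From the dimensions of kernels of powers, the number of Jordan blocks of size at least j is d_j − d_{j−1} where d_j = dim ker(N^j) (with d_0 = 0). Computing the differences gives [2, 2].
The number of blocks of size exactly k is (#blocks of size ≥ k) − (#blocks of size ≥ k + 1), so the partition is: 2 block(s) of size 2.
In nonincreasing order the block sizes are [2, 2].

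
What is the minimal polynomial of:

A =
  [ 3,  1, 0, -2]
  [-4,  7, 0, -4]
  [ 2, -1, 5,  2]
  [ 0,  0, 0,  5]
x^2 - 10*x + 25

The characteristic polynomial is χ_A(x) = (x - 5)^4, so the eigenvalues are known. The minimal polynomial is
  m_A(x) = Π_λ (x − λ)^{k_λ}
where k_λ is the size of the *largest* Jordan block for λ (equivalently, the smallest k with (A − λI)^k v = 0 for every generalised eigenvector v of λ).

  λ = 5: largest Jordan block has size 2, contributing (x − 5)^2

So m_A(x) = (x - 5)^2 = x^2 - 10*x + 25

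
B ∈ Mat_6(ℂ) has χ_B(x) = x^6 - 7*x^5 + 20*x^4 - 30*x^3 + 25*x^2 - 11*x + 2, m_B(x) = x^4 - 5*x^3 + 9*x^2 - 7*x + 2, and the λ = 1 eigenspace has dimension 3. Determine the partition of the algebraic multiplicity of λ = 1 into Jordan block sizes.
Block sizes for λ = 1: [3, 1, 1]

Step 1 — from the characteristic polynomial, algebraic multiplicity of λ = 1 is 5. From dim ker(B − (1)·I) = 3, there are exactly 3 Jordan blocks for λ = 1.
Step 2 — from the minimal polynomial, the factor (x − 1)^3 tells us the largest block for λ = 1 has size 3.
Step 3 — with total size 5, 3 blocks, and largest block 3, the block sizes (in nonincreasing order) are [3, 1, 1].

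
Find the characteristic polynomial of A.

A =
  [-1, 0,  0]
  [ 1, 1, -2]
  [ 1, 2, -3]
x^3 + 3*x^2 + 3*x + 1

Expanding det(x·I − A) (e.g. by cofactor expansion or by noting that A is similar to its Jordan form J, which has the same characteristic polynomial as A) gives
  χ_A(x) = x^3 + 3*x^2 + 3*x + 1
which factors as (x + 1)^3. The eigenvalues (with algebraic multiplicities) are λ = -1 with multiplicity 3.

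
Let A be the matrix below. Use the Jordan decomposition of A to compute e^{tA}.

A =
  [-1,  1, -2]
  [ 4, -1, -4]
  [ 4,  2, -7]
e^{tA} =
  [2*t*exp(-3*t) + exp(-3*t), t*exp(-3*t), -2*t*exp(-3*t)]
  [4*t*exp(-3*t), 2*t*exp(-3*t) + exp(-3*t), -4*t*exp(-3*t)]
  [4*t*exp(-3*t), 2*t*exp(-3*t), -4*t*exp(-3*t) + exp(-3*t)]

Strategy: write A = P · J · P⁻¹ where J is a Jordan canonical form, so e^{tA} = P · e^{tJ} · P⁻¹, and e^{tJ} can be computed block-by-block.

A has Jordan form
J =
  [-3,  1,  0]
  [ 0, -3,  0]
  [ 0,  0, -3]
(up to reordering of blocks).

Per-block formulas:
  For a 1×1 block at λ = -3: exp(t · [-3]) = [e^(-3t)].
  For a 2×2 Jordan block J_2(-3): exp(t · J_2(-3)) = e^(-3t)·(I + t·N), where N is the 2×2 nilpotent shift.

After assembling e^{tJ} and conjugating by P, we get:

e^{tA} =
  [2*t*exp(-3*t) + exp(-3*t), t*exp(-3*t), -2*t*exp(-3*t)]
  [4*t*exp(-3*t), 2*t*exp(-3*t) + exp(-3*t), -4*t*exp(-3*t)]
  [4*t*exp(-3*t), 2*t*exp(-3*t), -4*t*exp(-3*t) + exp(-3*t)]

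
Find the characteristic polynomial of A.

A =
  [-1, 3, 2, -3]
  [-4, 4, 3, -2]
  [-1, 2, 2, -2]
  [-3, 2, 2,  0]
x^4 - 5*x^3 + 9*x^2 - 7*x + 2

Expanding det(x·I − A) (e.g. by cofactor expansion or by noting that A is similar to its Jordan form J, which has the same characteristic polynomial as A) gives
  χ_A(x) = x^4 - 5*x^3 + 9*x^2 - 7*x + 2
which factors as (x - 2)*(x - 1)^3. The eigenvalues (with algebraic multiplicities) are λ = 1 with multiplicity 3, λ = 2 with multiplicity 1.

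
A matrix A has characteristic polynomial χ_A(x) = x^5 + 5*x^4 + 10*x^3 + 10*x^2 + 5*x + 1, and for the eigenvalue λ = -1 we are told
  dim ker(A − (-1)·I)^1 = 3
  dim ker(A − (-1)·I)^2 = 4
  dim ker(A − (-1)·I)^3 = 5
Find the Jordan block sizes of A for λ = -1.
Block sizes for λ = -1: [3, 1, 1]

From the dimensions of kernels of powers, the number of Jordan blocks of size at least j is d_j − d_{j−1} where d_j = dim ker(N^j) (with d_0 = 0). Computing the differences gives [3, 1, 1].
The number of blocks of size exactly k is (#blocks of size ≥ k) − (#blocks of size ≥ k + 1), so the partition is: 2 block(s) of size 1, 1 block(s) of size 3.
In nonincreasing order the block sizes are [3, 1, 1].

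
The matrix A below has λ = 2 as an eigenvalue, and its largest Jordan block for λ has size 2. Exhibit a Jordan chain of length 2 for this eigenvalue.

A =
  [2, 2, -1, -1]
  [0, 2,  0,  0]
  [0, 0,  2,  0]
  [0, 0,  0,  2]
A Jordan chain for λ = 2 of length 2:
v_1 = (2, 0, 0, 0)ᵀ
v_2 = (0, 1, 0, 0)ᵀ

Let N = A − (2)·I. We want v_2 with N^2 v_2 = 0 but N^1 v_2 ≠ 0; then v_{j-1} := N · v_j for j = 2, …, 2.

Pick v_2 = (0, 1, 0, 0)ᵀ.
Then v_1 = N · v_2 = (2, 0, 0, 0)ᵀ.

Sanity check: (A − (2)·I) v_1 = (0, 0, 0, 0)ᵀ = 0. ✓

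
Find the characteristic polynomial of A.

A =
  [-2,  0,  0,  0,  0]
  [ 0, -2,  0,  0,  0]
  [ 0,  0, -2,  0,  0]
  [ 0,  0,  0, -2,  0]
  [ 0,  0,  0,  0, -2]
x^5 + 10*x^4 + 40*x^3 + 80*x^2 + 80*x + 32

Expanding det(x·I − A) (e.g. by cofactor expansion or by noting that A is similar to its Jordan form J, which has the same characteristic polynomial as A) gives
  χ_A(x) = x^5 + 10*x^4 + 40*x^3 + 80*x^2 + 80*x + 32
which factors as (x + 2)^5. The eigenvalues (with algebraic multiplicities) are λ = -2 with multiplicity 5.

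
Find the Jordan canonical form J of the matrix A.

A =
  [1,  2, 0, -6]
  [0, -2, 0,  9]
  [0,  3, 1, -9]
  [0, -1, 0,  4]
J_2(1) ⊕ J_1(1) ⊕ J_1(1)

The characteristic polynomial is
  det(x·I − A) = x^4 - 4*x^3 + 6*x^2 - 4*x + 1 = (x - 1)^4

Eigenvalues and multiplicities (the geometric multiplicity of λ is n − rank(A − λI), which equals the number of Jordan blocks for λ):
  λ = 1: algebraic multiplicity = 4, geometric multiplicity = 3

Determining the block sizes for each eigenvalue:
  λ = 1: 3 blocks summing to 4 forces exactly one block of size 2 and the rest size 1 → block sizes [2, 1, 1]

Assembling the blocks gives a Jordan form
J =
  [1, 1, 0, 0]
  [0, 1, 0, 0]
  [0, 0, 1, 0]
  [0, 0, 0, 1]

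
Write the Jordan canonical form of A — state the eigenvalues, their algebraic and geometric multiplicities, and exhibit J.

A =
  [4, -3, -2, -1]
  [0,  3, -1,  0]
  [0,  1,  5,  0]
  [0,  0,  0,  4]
J_3(4) ⊕ J_1(4)

The characteristic polynomial is
  det(x·I − A) = x^4 - 16*x^3 + 96*x^2 - 256*x + 256 = (x - 4)^4

Eigenvalues and multiplicities (the geometric multiplicity of λ is n − rank(A − λI), which equals the number of Jordan blocks for λ):
  λ = 4: algebraic multiplicity = 4, geometric multiplicity = 2

Determining the block sizes for each eigenvalue:
  λ = 4: with am = 4 and gm = 2, the partition is not yet determined (e.g. several partitions of 4 into 2 parts exist). Let N = A − (4)·I. Computing rank(N^1) = 2, rank(N^2) = 1, rank(N^3) = 0; the number of blocks of size ≥ j is rank(N^{j−1}) − rank(N^j), giving [2, 1, 1]. So we have 1 block(s) of size 3, 1 block(s) of size 1 → block sizes [3, 1]

Assembling the blocks gives a Jordan form
J =
  [4, 1, 0, 0]
  [0, 4, 1, 0]
  [0, 0, 4, 0]
  [0, 0, 0, 4]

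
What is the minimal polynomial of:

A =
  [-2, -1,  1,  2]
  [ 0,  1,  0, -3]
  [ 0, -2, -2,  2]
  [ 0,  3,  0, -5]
x^3 + 6*x^2 + 12*x + 8

The characteristic polynomial is χ_A(x) = (x + 2)^4, so the eigenvalues are known. The minimal polynomial is
  m_A(x) = Π_λ (x − λ)^{k_λ}
where k_λ is the size of the *largest* Jordan block for λ (equivalently, the smallest k with (A − λI)^k v = 0 for every generalised eigenvector v of λ).

  λ = -2: largest Jordan block has size 3, contributing (x + 2)^3

So m_A(x) = (x + 2)^3 = x^3 + 6*x^2 + 12*x + 8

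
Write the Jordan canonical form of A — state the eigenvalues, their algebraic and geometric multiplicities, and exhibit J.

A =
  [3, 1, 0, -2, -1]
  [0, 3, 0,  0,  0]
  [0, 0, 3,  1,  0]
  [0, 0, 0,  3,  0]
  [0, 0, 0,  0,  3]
J_2(3) ⊕ J_2(3) ⊕ J_1(3)

The characteristic polynomial is
  det(x·I − A) = x^5 - 15*x^4 + 90*x^3 - 270*x^2 + 405*x - 243 = (x - 3)^5

Eigenvalues and multiplicities (the geometric multiplicity of λ is n − rank(A − λI), which equals the number of Jordan blocks for λ):
  λ = 3: algebraic multiplicity = 5, geometric multiplicity = 3

Determining the block sizes for each eigenvalue:
  λ = 3: with am = 5 and gm = 3, the partition is not yet determined (e.g. several partitions of 5 into 3 parts exist). Let N = A − (3)·I. Computing rank(N^1) = 2, rank(N^2) = 0; the number of blocks of size ≥ j is rank(N^{j−1}) − rank(N^j), giving [3, 2]. So we have 2 block(s) of size 2, 1 block(s) of size 1 → block sizes [2, 2, 1]

Assembling the blocks gives a Jordan form
J =
  [3, 1, 0, 0, 0]
  [0, 3, 0, 0, 0]
  [0, 0, 3, 1, 0]
  [0, 0, 0, 3, 0]
  [0, 0, 0, 0, 3]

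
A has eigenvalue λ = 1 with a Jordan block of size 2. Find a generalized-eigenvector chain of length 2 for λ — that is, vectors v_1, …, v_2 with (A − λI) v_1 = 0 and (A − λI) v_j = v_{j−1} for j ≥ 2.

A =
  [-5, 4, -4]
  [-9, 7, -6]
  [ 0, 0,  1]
A Jordan chain for λ = 1 of length 2:
v_1 = (-6, -9, 0)ᵀ
v_2 = (1, 0, 0)ᵀ

Let N = A − (1)·I. We want v_2 with N^2 v_2 = 0 but N^1 v_2 ≠ 0; then v_{j-1} := N · v_j for j = 2, …, 2.

Pick v_2 = (1, 0, 0)ᵀ.
Then v_1 = N · v_2 = (-6, -9, 0)ᵀ.

Sanity check: (A − (1)·I) v_1 = (0, 0, 0)ᵀ = 0. ✓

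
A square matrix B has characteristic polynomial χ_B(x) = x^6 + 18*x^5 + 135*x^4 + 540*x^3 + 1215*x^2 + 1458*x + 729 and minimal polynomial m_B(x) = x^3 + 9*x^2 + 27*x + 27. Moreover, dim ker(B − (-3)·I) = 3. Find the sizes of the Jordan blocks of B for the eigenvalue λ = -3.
Block sizes for λ = -3: [3, 2, 1]

Step 1 — from the characteristic polynomial, algebraic multiplicity of λ = -3 is 6. From dim ker(B − (-3)·I) = 3, there are exactly 3 Jordan blocks for λ = -3.
Step 2 — from the minimal polynomial, the factor (x + 3)^3 tells us the largest block for λ = -3 has size 3.
Step 3 — with total size 6, 3 blocks, and largest block 3, the block sizes (in nonincreasing order) are [3, 2, 1].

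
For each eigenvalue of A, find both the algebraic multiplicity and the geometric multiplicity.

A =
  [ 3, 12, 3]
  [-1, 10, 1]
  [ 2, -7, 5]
λ = 6: alg = 3, geom = 1

Step 1 — factor the characteristic polynomial to read off the algebraic multiplicities:
  χ_A(x) = (x - 6)^3

Step 2 — compute geometric multiplicities via the rank-nullity identity g(λ) = n − rank(A − λI):
  rank(A − (6)·I) = 2, so dim ker(A − (6)·I) = n − 2 = 1

Summary:
  λ = 6: algebraic multiplicity = 3, geometric multiplicity = 1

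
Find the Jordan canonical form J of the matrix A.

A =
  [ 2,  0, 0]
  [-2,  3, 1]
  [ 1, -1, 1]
J_3(2)

The characteristic polynomial is
  det(x·I − A) = x^3 - 6*x^2 + 12*x - 8 = (x - 2)^3

Eigenvalues and multiplicities (the geometric multiplicity of λ is n − rank(A − λI), which equals the number of Jordan blocks for λ):
  λ = 2: algebraic multiplicity = 3, geometric multiplicity = 1

Determining the block sizes for each eigenvalue:
  λ = 2: one block (gm = 1), so the single block has size am = 3 → block sizes [3]

Assembling the blocks gives a Jordan form
J =
  [2, 1, 0]
  [0, 2, 1]
  [0, 0, 2]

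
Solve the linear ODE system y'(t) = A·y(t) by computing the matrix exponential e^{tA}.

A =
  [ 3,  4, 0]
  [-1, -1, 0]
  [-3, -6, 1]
e^{tA} =
  [2*t*exp(t) + exp(t), 4*t*exp(t), 0]
  [-t*exp(t), -2*t*exp(t) + exp(t), 0]
  [-3*t*exp(t), -6*t*exp(t), exp(t)]

Strategy: write A = P · J · P⁻¹ where J is a Jordan canonical form, so e^{tA} = P · e^{tJ} · P⁻¹, and e^{tJ} can be computed block-by-block.

A has Jordan form
J =
  [1, 1, 0]
  [0, 1, 0]
  [0, 0, 1]
(up to reordering of blocks).

Per-block formulas:
  For a 1×1 block at λ = 1: exp(t · [1]) = [e^(1t)].
  For a 2×2 Jordan block J_2(1): exp(t · J_2(1)) = e^(1t)·(I + t·N), where N is the 2×2 nilpotent shift.

After assembling e^{tJ} and conjugating by P, we get:

e^{tA} =
  [2*t*exp(t) + exp(t), 4*t*exp(t), 0]
  [-t*exp(t), -2*t*exp(t) + exp(t), 0]
  [-3*t*exp(t), -6*t*exp(t), exp(t)]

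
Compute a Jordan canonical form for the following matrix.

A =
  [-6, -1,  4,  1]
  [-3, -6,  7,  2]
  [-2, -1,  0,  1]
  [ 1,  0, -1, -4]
J_2(-4) ⊕ J_2(-4)

The characteristic polynomial is
  det(x·I − A) = x^4 + 16*x^3 + 96*x^2 + 256*x + 256 = (x + 4)^4

Eigenvalues and multiplicities (the geometric multiplicity of λ is n − rank(A − λI), which equals the number of Jordan blocks for λ):
  λ = -4: algebraic multiplicity = 4, geometric multiplicity = 2

Determining the block sizes for each eigenvalue:
  λ = -4: with am = 4 and gm = 2, the partition is not yet determined (e.g. several partitions of 4 into 2 parts exist). Let N = A − (-4)·I. Computing rank(N^1) = 2, rank(N^2) = 0; the number of blocks of size ≥ j is rank(N^{j−1}) − rank(N^j), giving [2, 2]. So we have 2 block(s) of size 2 → block sizes [2, 2]

Assembling the blocks gives a Jordan form
J =
  [-4,  1,  0,  0]
  [ 0, -4,  0,  0]
  [ 0,  0, -4,  1]
  [ 0,  0,  0, -4]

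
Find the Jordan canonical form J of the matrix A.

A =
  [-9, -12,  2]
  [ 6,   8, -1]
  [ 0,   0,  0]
J_1(-1) ⊕ J_2(0)

The characteristic polynomial is
  det(x·I − A) = x^3 + x^2 = x^2*(x + 1)

Eigenvalues and multiplicities (the geometric multiplicity of λ is n − rank(A − λI), which equals the number of Jordan blocks for λ):
  λ = -1: algebraic multiplicity = 1, geometric multiplicity = 1
  λ = 0: algebraic multiplicity = 2, geometric multiplicity = 1

Determining the block sizes for each eigenvalue:
  λ = -1: one block (gm = 1), so the single block has size am = 1 → block sizes [1]
  λ = 0: one block (gm = 1), so the single block has size am = 2 → block sizes [2]

Assembling the blocks gives a Jordan form
J =
  [-1, 0, 0]
  [ 0, 0, 1]
  [ 0, 0, 0]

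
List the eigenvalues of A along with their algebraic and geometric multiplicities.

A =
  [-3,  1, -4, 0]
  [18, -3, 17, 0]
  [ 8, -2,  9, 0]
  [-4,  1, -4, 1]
λ = 1: alg = 4, geom = 2

Step 1 — factor the characteristic polynomial to read off the algebraic multiplicities:
  χ_A(x) = (x - 1)^4

Step 2 — compute geometric multiplicities via the rank-nullity identity g(λ) = n − rank(A − λI):
  rank(A − (1)·I) = 2, so dim ker(A − (1)·I) = n − 2 = 2

Summary:
  λ = 1: algebraic multiplicity = 4, geometric multiplicity = 2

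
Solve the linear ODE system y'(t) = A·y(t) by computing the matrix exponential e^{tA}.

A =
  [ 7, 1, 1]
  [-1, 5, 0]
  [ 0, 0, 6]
e^{tA} =
  [t*exp(6*t) + exp(6*t), t*exp(6*t), t^2*exp(6*t)/2 + t*exp(6*t)]
  [-t*exp(6*t), -t*exp(6*t) + exp(6*t), -t^2*exp(6*t)/2]
  [0, 0, exp(6*t)]

Strategy: write A = P · J · P⁻¹ where J is a Jordan canonical form, so e^{tA} = P · e^{tJ} · P⁻¹, and e^{tJ} can be computed block-by-block.

A has Jordan form
J =
  [6, 1, 0]
  [0, 6, 1]
  [0, 0, 6]
(up to reordering of blocks).

Per-block formulas:
  For a 3×3 Jordan block J_3(6): exp(t · J_3(6)) = e^(6t)·(I + t·N + (t^2/2)·N^2), where N is the 3×3 nilpotent shift.

After assembling e^{tJ} and conjugating by P, we get:

e^{tA} =
  [t*exp(6*t) + exp(6*t), t*exp(6*t), t^2*exp(6*t)/2 + t*exp(6*t)]
  [-t*exp(6*t), -t*exp(6*t) + exp(6*t), -t^2*exp(6*t)/2]
  [0, 0, exp(6*t)]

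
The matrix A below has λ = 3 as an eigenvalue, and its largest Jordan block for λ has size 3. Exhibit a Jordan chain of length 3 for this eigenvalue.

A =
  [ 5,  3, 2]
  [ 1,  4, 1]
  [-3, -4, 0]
A Jordan chain for λ = 3 of length 3:
v_1 = (1, 0, -1)ᵀ
v_2 = (2, 1, -3)ᵀ
v_3 = (1, 0, 0)ᵀ

Let N = A − (3)·I. We want v_3 with N^3 v_3 = 0 but N^2 v_3 ≠ 0; then v_{j-1} := N · v_j for j = 3, …, 2.

Pick v_3 = (1, 0, 0)ᵀ.
Then v_2 = N · v_3 = (2, 1, -3)ᵀ.
Then v_1 = N · v_2 = (1, 0, -1)ᵀ.

Sanity check: (A − (3)·I) v_1 = (0, 0, 0)ᵀ = 0. ✓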